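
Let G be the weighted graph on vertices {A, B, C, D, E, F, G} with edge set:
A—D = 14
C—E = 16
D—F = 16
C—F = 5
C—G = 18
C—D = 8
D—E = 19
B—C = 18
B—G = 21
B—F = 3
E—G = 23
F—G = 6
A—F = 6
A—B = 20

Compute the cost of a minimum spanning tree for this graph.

44

Kruskal's algorithm — process edges by increasing weight (ties by edge label):
B—F (3): add. Components now {A} {B,F} {C} {D} {E} {G}
C—F (5): add. Components now {A} {B,C,F} {D} {E} {G}
A—F (6): add. Components now {A,B,C,F} {D} {E} {G}
F—G (6): add. Components now {A,B,C,F,G} {D} {E}
C—D (8): add. Components now {A,B,C,D,F,G} {E}
A—D (14): skip — A and D already connected.
C—E (16): add. Components now {A,B,C,D,E,F,G}
MST edges: B—F, C—F, A—F, F—G, C—D, C—E; total weight 3+5+6+6+8+16 = 44.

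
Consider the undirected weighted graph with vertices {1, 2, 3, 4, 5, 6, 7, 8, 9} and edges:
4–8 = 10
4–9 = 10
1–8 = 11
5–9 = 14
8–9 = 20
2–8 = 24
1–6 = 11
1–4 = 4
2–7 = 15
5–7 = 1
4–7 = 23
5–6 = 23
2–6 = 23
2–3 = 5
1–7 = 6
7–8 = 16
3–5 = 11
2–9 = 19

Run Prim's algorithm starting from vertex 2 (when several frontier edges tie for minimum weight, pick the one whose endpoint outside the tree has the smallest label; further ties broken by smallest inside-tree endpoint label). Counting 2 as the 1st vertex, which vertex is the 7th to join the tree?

8

Grow the tree from 2 using Prim:
Step 1: cheapest edge leaving the tree is 2–3 (5); add 3.
Step 2: cheapest edge leaving the tree is 3–5 (11); add 5.
Step 3: cheapest edge leaving the tree is 5–7 (1); add 7.
Step 4: cheapest edge leaving the tree is 1–7 (6); add 1.
Step 5: cheapest edge leaving the tree is 1–4 (4); add 4.
Step 6: cheapest edge leaving the tree is 4–8 (10); add 8.
Step 7: cheapest edge leaving the tree is 4–9 (10); add 9.
Step 8: cheapest edge leaving the tree is 1–6 (11); add 6.
Vertex order: 2, 3, 5, 7, 1, 4, 8, 9, 6. The 7th vertex is 8.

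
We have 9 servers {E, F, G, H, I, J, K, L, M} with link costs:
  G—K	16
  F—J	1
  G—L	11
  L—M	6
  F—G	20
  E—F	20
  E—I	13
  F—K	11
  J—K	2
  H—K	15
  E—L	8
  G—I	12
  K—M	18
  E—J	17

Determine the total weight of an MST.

71

Grow the tree from I using Prim:
Step 1: cheapest edge leaving the tree is G—I (12); add G.
Step 2: cheapest edge leaving the tree is G—L (11); add L.
Step 3: cheapest edge leaving the tree is L—M (6); add M.
Step 4: cheapest edge leaving the tree is E—L (8); add E.
Step 5: cheapest edge leaving the tree is G—K (16); add K.
Step 6: cheapest edge leaving the tree is J—K (2); add J.
Step 7: cheapest edge leaving the tree is F—J (1); add F.
Step 8: cheapest edge leaving the tree is H—K (15); add H.
MST edges: G—I, G—L, L—M, E—L, G—K, J—K, F—J, H—K; total weight 12+11+6+8+16+2+1+15 = 71.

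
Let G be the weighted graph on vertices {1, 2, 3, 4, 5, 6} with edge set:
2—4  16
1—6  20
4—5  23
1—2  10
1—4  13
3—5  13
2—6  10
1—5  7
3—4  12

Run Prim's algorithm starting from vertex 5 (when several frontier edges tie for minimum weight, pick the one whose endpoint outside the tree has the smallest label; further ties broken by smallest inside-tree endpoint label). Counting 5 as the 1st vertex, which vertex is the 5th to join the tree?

Prim, starting at 5.
Step 1: frontier [1—5 7, 3—5 13, 4—5 23] → take 1—5 (7); add 1.
Step 2: frontier [1—2 10, 1—4 13, 1—6 20, 3—5 13, 4—5 23] → take 1—2 (10); add 2.
Step 3: frontier [1—4 13, 1—6 20, 2—6 10, 2—4 16, 3—5 13, 4—5 23] → take 2—6 (10); add 6.
Step 4: frontier [1—4 13, 2—4 16, 3—5 13, 4—5 23] → take 3—5 (13); add 3.
Step 5: frontier [1—4 13, 2—4 16, 3—4 12, 4—5 23] → take 3—4 (12); add 4.
Vertex order: 5, 1, 2, 6, 3, 4. The 5th vertex is 3.

3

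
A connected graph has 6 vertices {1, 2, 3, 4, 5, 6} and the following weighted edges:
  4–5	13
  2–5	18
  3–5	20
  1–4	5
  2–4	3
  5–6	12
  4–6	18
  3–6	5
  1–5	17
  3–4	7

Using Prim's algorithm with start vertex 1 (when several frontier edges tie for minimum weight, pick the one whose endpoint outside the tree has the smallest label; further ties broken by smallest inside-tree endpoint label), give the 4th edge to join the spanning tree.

3-6

Grow the tree from 1 using Prim:
Step 1: frontier [1–4 5, 1–5 17] → take 1–4 (5); add 4.
Step 2: frontier [1–5 17, 2–4 3, 3–4 7, 4–5 13, 4–6 18] → take 2–4 (3); add 2.
Step 3: frontier [1–5 17, 2–5 18, 3–4 7, 4–5 13, 4–6 18] → take 3–4 (7); add 3.
Step 4: frontier [1–5 17, 2–5 18, 3–6 5, 3–5 20, 4–5 13, 4–6 18] → take 3–6 (5); add 6.
Step 5: frontier [1–5 17, 2–5 18, 3–5 20, 4–5 13, 5–6 12] → take 5–6 (12); add 5.
The 4th edge added is 3–6.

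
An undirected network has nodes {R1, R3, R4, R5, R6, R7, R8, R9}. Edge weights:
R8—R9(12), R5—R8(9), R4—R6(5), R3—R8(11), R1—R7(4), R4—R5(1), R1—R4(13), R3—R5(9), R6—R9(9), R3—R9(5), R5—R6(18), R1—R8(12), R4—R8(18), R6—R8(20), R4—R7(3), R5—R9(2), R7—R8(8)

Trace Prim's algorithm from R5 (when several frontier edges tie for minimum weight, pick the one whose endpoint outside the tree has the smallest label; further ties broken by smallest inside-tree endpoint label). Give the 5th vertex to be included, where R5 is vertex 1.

Grow the tree from R5 using Prim:
Step 1: cheapest edge leaving the tree is R4—R5 (1); add R4.
Step 2: cheapest edge leaving the tree is R5—R9 (2); add R9.
Step 3: cheapest edge leaving the tree is R4—R7 (3); add R7.
Step 4: cheapest edge leaving the tree is R1—R7 (4); add R1.
Step 5: cheapest edge leaving the tree is R3—R9 (5); add R3.
Step 6: cheapest edge leaving the tree is R4—R6 (5); add R6.
Step 7: cheapest edge leaving the tree is R7—R8 (8); add R8.
Vertex order: R5, R4, R9, R7, R1, R3, R6, R8. The 5th vertex is R1.

R1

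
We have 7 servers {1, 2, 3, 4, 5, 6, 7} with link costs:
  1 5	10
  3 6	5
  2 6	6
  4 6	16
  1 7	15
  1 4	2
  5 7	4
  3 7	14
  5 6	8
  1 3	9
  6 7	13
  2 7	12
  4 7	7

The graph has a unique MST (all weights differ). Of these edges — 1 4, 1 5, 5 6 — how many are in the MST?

Kruskal's algorithm — process edges by increasing weight (ties by edge label):
1 4 (2): add. Components now {1,4} {2} {3} {5} {6} {7}
5 7 (4): add. Components now {1,4} {2} {3} {5,7} {6}
3 6 (5): add. Components now {1,4} {2} {3,6} {5,7}
2 6 (6): add. Components now {1,4} {2,3,6} {5,7}
4 7 (7): add. Components now {1,4,5,7} {2,3,6}
5 6 (8): add. Components now {1,2,3,4,5,6,7}
MST edge set: {1 4, 5 7, 3 6, 2 6, 4 7, 5 6}.
Of the listed edges, {1 4, 5 6} are in the MST → 2.

2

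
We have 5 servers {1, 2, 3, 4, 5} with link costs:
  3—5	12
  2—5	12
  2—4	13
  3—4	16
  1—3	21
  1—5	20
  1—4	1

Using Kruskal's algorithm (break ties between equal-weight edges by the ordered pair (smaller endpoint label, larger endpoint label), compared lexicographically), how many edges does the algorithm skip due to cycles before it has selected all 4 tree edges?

0

Sort edges by weight, then run Kruskal:
1—4 (1): add. Components now {1,4} {2} {3} {5}
2—5 (12): add. Components now {1,4} {2,5} {3}
3—5 (12): add. Components now {1,4} {2,3,5}
2—4 (13): add. Components now {1,2,3,4,5}
Edges rejected before the tree was complete: 0.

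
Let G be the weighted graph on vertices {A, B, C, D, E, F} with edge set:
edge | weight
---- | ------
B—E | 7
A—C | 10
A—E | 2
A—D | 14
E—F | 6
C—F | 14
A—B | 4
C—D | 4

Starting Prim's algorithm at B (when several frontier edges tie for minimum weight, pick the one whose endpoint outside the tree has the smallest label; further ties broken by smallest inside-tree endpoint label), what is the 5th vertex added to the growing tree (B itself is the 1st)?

Prim, starting at B.
Step 1: cheapest edge leaving the tree is A—B (4); add A.
Step 2: cheapest edge leaving the tree is A—E (2); add E.
Step 3: cheapest edge leaving the tree is E—F (6); add F.
Step 4: cheapest edge leaving the tree is A—C (10); add C.
Step 5: cheapest edge leaving the tree is C—D (4); add D.
Vertex order: B, A, E, F, C, D. The 5th vertex is C.

C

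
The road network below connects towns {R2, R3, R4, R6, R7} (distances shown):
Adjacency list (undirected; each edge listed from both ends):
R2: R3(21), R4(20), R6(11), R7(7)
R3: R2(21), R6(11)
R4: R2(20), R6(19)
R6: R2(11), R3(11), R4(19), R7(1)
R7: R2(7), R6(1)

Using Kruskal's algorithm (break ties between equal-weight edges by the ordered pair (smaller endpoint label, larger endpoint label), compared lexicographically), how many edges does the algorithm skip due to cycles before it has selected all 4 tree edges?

Sort edges by weight, then run Kruskal:
R6—R7 (1): add. Components now {R3} {R6,R7} {R4} {R2}
R2—R7 (7): add. Components now {R3} {R2,R6,R7} {R4}
R2—R6 (11): skip — R6 and R2 already connected.
R3—R6 (11): add. Components now {R2,R3,R6,R7} {R4}
R4—R6 (19): add. Components now {R2,R3,R4,R6,R7}
Edges rejected before the tree was complete: 1.

1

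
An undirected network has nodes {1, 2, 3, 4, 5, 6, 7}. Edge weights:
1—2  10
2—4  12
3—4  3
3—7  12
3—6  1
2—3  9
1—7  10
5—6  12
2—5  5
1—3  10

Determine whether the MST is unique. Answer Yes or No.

Sort edges by weight, then run Kruskal:
3—6 (1): add — endpoints in different components.
3—4 (3): add — endpoints in different components.
2—5 (5): add — endpoints in different components.
2—3 (9): add — endpoints in different components.
1—2 (10): add — endpoints in different components.
1—3 (10): skip — 1 and 3 already connected.
1—7 (10): add — endpoints in different components.
Non-tree edge 1—3 has weight 10, equal to the heaviest edge on its tree cycle — swapping gives another MST of the same weight. Not unique.

No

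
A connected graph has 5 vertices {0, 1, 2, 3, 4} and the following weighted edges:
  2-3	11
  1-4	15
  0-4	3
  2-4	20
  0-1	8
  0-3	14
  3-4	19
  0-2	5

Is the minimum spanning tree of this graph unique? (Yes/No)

Kruskal: consider edges lightest-first.
0-4 (3): add — endpoints in different components.
0-2 (5): add — endpoints in different components.
0-1 (8): add — endpoints in different components.
2-3 (11): add — endpoints in different components.
Every non-tree edge has weight strictly greater than the heaviest edge on the tree path between its endpoints, so the MST is unique.

Yes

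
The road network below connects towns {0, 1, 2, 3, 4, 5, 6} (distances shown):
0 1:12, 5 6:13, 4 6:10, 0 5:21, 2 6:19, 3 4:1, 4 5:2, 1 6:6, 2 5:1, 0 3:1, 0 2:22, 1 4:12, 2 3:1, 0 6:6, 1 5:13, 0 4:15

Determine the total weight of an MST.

16

Prim's algorithm from 5:
Step 1: cheapest edge leaving the tree is 2 5 (1); add 2.
Step 2: cheapest edge leaving the tree is 2 3 (1); add 3.
Step 3: cheapest edge leaving the tree is 0 3 (1); add 0.
Step 4: cheapest edge leaving the tree is 3 4 (1); add 4.
Step 5: cheapest edge leaving the tree is 0 6 (6); add 6.
Step 6: cheapest edge leaving the tree is 1 6 (6); add 1.
MST edges: 2 5, 2 3, 0 3, 3 4, 0 6, 1 6; total weight 1+1+1+1+6+6 = 16.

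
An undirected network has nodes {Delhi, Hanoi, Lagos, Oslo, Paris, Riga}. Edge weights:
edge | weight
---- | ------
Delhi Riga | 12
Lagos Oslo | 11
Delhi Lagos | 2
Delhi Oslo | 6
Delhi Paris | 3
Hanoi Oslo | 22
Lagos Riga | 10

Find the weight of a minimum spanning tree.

43

Kruskal: consider edges lightest-first.
Delhi Lagos (2): add. Components now {Oslo} {Delhi,Lagos} {Hanoi} {Riga} {Paris}
Delhi Paris (3): add. Components now {Oslo} {Delhi,Lagos,Paris} {Hanoi} {Riga}
Delhi Oslo (6): add. Components now {Delhi,Lagos,Oslo,Paris} {Hanoi} {Riga}
Lagos Riga (10): add. Components now {Delhi,Lagos,Oslo,Paris,Riga} {Hanoi}
Lagos Oslo (11): skip — Oslo and Lagos already connected.
Delhi Riga (12): skip — Delhi and Riga already connected.
Hanoi Oslo (22): add. Components now {Delhi,Hanoi,Lagos,Oslo,Paris,Riga}
MST edges: Delhi Lagos, Delhi Paris, Delhi Oslo, Lagos Riga, Hanoi Oslo; total weight 2+3+6+10+22 = 43.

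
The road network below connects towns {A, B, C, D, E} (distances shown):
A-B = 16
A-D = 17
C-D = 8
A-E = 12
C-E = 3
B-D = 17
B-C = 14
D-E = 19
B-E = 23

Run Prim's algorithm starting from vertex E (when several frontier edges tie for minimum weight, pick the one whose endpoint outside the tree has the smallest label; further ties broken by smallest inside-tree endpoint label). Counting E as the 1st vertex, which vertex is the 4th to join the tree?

Prim, starting at E.
Step 1: cheapest edge leaving the tree is C-E (3); add C.
Step 2: cheapest edge leaving the tree is C-D (8); add D.
Step 3: cheapest edge leaving the tree is A-E (12); add A.
Step 4: cheapest edge leaving the tree is B-C (14); add B.
Vertex order: E, C, D, A, B. The 4th vertex is A.

A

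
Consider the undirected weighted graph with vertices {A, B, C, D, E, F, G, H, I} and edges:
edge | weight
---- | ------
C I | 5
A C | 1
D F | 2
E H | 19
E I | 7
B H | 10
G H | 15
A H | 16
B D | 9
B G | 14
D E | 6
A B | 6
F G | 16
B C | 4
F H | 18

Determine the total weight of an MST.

Prim, starting at B.
Step 1: cheapest edge leaving the tree is B C (4); add C.
Step 2: cheapest edge leaving the tree is A C (1); add A.
Step 3: cheapest edge leaving the tree is C I (5); add I.
Step 4: cheapest edge leaving the tree is E I (7); add E.
Step 5: cheapest edge leaving the tree is D E (6); add D.
Step 6: cheapest edge leaving the tree is D F (2); add F.
Step 7: cheapest edge leaving the tree is B H (10); add H.
Step 8: cheapest edge leaving the tree is B G (14); add G.
MST edges: B C, A C, C I, E I, D E, D F, B H, B G; total weight 4+1+5+7+6+2+10+14 = 49.

49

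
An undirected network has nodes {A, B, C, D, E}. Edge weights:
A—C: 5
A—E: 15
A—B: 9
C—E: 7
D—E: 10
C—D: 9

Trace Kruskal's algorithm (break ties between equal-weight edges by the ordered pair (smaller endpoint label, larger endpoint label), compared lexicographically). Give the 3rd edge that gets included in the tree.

A-B

Sort edges by weight, then run Kruskal:
A—C (5): add. Components now {A,C} {B} {D} {E}
C—E (7): add. Components now {A,C,E} {B} {D}
A—B (9): add. Components now {A,B,C,E} {D}
C—D (9): add. Components now {A,B,C,D,E}
The 3rd edge added is A—B.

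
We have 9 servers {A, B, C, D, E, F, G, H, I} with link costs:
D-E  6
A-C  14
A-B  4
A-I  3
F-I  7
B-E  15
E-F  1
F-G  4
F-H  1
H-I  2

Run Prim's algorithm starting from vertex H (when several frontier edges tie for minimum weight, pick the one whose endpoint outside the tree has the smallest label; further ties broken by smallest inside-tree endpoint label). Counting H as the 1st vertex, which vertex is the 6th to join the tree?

B

Grow the tree from H using Prim:
Step 1: cheapest edge leaving the tree is F-H (1); add F.
Step 2: cheapest edge leaving the tree is E-F (1); add E.
Step 3: cheapest edge leaving the tree is H-I (2); add I.
Step 4: cheapest edge leaving the tree is A-I (3); add A.
Step 5: cheapest edge leaving the tree is A-B (4); add B.
Step 6: cheapest edge leaving the tree is F-G (4); add G.
Step 7: cheapest edge leaving the tree is D-E (6); add D.
Step 8: cheapest edge leaving the tree is A-C (14); add C.
Vertex order: H, F, E, I, A, B, G, D, C. The 6th vertex is B.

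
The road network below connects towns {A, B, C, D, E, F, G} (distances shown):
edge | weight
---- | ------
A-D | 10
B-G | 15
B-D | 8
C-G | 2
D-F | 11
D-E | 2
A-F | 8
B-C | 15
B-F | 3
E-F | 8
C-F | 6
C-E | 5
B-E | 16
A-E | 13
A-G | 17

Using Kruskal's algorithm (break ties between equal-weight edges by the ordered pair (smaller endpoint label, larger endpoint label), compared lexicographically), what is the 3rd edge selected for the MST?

Sort edges by weight, then run Kruskal:
C-G (2): add — endpoints in different components.
D-E (2): add — endpoints in different components.
B-F (3): add — endpoints in different components.
C-E (5): add — endpoints in different components.
C-F (6): add — endpoints in different components.
A-F (8): add — endpoints in different components.
The 3rd edge added is B-F.

B-F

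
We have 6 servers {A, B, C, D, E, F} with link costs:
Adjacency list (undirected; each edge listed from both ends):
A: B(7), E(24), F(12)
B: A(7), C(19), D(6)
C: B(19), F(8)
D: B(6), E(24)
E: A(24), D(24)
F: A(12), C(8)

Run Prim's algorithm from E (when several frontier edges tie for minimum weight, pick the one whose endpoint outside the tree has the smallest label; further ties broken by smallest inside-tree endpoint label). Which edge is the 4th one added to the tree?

Prim's algorithm from E:
Step 1: cheapest edge leaving the tree is A—E (24); add A.
Step 2: cheapest edge leaving the tree is A—B (7); add B.
Step 3: cheapest edge leaving the tree is B—D (6); add D.
Step 4: cheapest edge leaving the tree is A—F (12); add F.
Step 5: cheapest edge leaving the tree is C—F (8); add C.
The 4th edge added is A—F.

A-F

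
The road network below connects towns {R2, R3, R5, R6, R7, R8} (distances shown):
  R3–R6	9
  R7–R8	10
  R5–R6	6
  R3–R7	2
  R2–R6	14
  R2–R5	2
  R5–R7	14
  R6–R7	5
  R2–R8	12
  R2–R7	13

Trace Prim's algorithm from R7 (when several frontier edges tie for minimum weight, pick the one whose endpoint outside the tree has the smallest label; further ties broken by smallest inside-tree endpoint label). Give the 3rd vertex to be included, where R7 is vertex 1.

R6

Prim, starting at R7.
Step 1: frontier [R3–R7 2, R6–R7 5, R7–R8 10, R2–R7 13, R5–R7 14] → take R3–R7 (2); add R3.
Step 2: frontier [R3–R6 9, R6–R7 5, R7–R8 10, R2–R7 13, R5–R7 14] → take R6–R7 (5); add R6.
Step 3: frontier [R5–R6 6, R2–R6 14, R7–R8 10, R2–R7 13, R5–R7 14] → take R5–R6 (6); add R5.
Step 4: frontier [R2–R5 2, R2–R6 14, R7–R8 10, R2–R7 13] → take R2–R5 (2); add R2.
Step 5: frontier [R2–R8 12, R7–R8 10] → take R7–R8 (10); add R8.
Vertex order: R7, R3, R6, R5, R2, R8. The 3rd vertex is R6.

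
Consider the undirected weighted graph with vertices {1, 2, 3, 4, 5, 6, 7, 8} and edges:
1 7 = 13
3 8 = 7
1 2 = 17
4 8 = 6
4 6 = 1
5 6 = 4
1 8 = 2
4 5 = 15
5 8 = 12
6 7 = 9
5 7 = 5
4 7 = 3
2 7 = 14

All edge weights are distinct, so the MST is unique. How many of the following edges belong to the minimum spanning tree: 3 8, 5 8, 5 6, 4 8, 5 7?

Kruskal: consider edges lightest-first.
4 6 (1): add — endpoints in different components.
1 8 (2): add — endpoints in different components.
4 7 (3): add — endpoints in different components.
5 6 (4): add — endpoints in different components.
5 7 (5): skip — 5 and 7 already connected.
4 8 (6): add — endpoints in different components.
3 8 (7): add — endpoints in different components.
6 7 (9): skip — 6 and 7 already connected.
5 8 (12): skip — 5 and 8 already connected.
1 7 (13): skip — 1 and 7 already connected.
2 7 (14): add — endpoints in different components.
MST edge set: {4 6, 1 8, 4 7, 5 6, 4 8, 3 8, 2 7}.
Of the listed edges, {3 8, 5 6, 4 8} are in the MST → 3.

3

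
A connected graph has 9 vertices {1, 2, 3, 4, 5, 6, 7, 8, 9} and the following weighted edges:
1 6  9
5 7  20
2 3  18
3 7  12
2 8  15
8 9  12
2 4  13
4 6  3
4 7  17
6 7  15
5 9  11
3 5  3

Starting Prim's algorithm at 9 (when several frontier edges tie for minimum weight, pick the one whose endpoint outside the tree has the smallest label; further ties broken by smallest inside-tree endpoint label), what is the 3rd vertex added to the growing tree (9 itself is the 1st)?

3

Prim, starting at 9.
Step 1: frontier [5 9 11, 8 9 12] → take 5 9 (11); add 5.
Step 2: frontier [3 5 3, 5 7 20, 8 9 12] → take 3 5 (3); add 3.
Step 3: frontier [3 7 12, 2 3 18, 5 7 20, 8 9 12] → take 3 7 (12); add 7.
Step 4: frontier [2 3 18, 6 7 15, 4 7 17, 8 9 12] → take 8 9 (12); add 8.
Step 5: frontier [2 3 18, 6 7 15, 4 7 17, 2 8 15] → take 2 8 (15); add 2.
Step 6: frontier [2 4 13, 6 7 15, 4 7 17] → take 2 4 (13); add 4.
Step 7: frontier [4 6 3, 6 7 15] → take 4 6 (3); add 6.
Step 8: frontier [1 6 9] → take 1 6 (9); add 1.
Vertex order: 9, 5, 3, 7, 8, 2, 4, 6, 1. The 3rd vertex is 3.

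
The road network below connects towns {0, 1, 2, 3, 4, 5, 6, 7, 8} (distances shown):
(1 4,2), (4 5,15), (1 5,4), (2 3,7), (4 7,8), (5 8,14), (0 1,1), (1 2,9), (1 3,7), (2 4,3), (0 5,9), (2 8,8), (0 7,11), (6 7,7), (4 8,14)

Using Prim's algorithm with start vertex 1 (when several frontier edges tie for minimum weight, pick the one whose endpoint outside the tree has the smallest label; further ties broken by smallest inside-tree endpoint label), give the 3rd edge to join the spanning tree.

2-4

Prim, starting at 1.
Step 1: cheapest edge leaving the tree is 0 1 (1); add 0.
Step 2: cheapest edge leaving the tree is 1 4 (2); add 4.
Step 3: cheapest edge leaving the tree is 2 4 (3); add 2.
Step 4: cheapest edge leaving the tree is 1 5 (4); add 5.
Step 5: cheapest edge leaving the tree is 1 3 (7); add 3.
Step 6: cheapest edge leaving the tree is 4 7 (8); add 7.
Step 7: cheapest edge leaving the tree is 6 7 (7); add 6.
Step 8: cheapest edge leaving the tree is 2 8 (8); add 8.
The 3rd edge added is 2 4.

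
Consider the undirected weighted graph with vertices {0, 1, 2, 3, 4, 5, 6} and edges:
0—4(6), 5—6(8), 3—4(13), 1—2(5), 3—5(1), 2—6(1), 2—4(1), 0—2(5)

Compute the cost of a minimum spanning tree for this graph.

Sort edges by weight, then run Kruskal:
2—4 (1): add. Components now {0} {1} {2,4} {3} {5} {6}
2—6 (1): add. Components now {0} {1} {2,4,6} {3} {5}
3—5 (1): add. Components now {0} {1} {2,4,6} {3,5}
0—2 (5): add. Components now {0,2,4,6} {1} {3,5}
1—2 (5): add. Components now {0,1,2,4,6} {3,5}
0—4 (6): skip — 0 and 4 already connected.
5—6 (8): add. Components now {0,1,2,3,4,5,6}
MST edges: 2—4, 2—6, 3—5, 0—2, 1—2, 5—6; total weight 1+1+1+5+5+8 = 21.

21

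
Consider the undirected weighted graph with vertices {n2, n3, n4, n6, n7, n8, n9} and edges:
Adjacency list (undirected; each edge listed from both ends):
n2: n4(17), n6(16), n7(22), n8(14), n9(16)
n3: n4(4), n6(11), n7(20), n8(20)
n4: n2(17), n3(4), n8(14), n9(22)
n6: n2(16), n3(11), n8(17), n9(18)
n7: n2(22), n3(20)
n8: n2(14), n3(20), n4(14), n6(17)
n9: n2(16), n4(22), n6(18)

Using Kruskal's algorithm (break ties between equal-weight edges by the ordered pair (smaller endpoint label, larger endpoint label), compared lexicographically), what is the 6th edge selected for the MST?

n3-n7

Kruskal's algorithm — process edges by increasing weight (ties by edge label):
n3—n4 (4): add — endpoints in different components.
n3—n6 (11): add — endpoints in different components.
n2—n8 (14): add — endpoints in different components.
n4—n8 (14): add — endpoints in different components.
n2—n6 (16): skip — n6 and n2 already connected.
n2—n9 (16): add — endpoints in different components.
n2—n4 (17): skip — n4 and n2 already connected.
n6—n8 (17): skip — n8 and n6 already connected.
n6—n9 (18): skip — n9 and n6 already connected.
n3—n7 (20): add — endpoints in different components.
The 6th edge added is n3—n7.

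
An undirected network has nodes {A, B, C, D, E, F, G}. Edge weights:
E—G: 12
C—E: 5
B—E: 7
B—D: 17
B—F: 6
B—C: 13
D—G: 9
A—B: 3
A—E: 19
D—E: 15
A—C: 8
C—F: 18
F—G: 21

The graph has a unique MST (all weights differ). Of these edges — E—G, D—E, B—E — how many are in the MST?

Kruskal: consider edges lightest-first.
A—B (3): add — endpoints in different components.
C—E (5): add — endpoints in different components.
B—F (6): add — endpoints in different components.
B—E (7): add — endpoints in different components.
A—C (8): skip — A and C already connected.
D—G (9): add — endpoints in different components.
E—G (12): add — endpoints in different components.
MST edge set: {A—B, C—E, B—F, B—E, D—G, E—G}.
Of the listed edges, {E—G, B—E} are in the MST → 2.

2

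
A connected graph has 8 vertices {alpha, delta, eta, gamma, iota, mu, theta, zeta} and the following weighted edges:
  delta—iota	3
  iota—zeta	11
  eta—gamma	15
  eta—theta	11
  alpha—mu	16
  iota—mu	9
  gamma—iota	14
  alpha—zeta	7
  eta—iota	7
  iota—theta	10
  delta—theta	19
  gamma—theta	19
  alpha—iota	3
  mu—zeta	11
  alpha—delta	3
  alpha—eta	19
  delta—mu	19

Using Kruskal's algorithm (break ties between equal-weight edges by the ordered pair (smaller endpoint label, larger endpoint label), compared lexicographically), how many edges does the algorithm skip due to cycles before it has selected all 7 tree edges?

Kruskal's algorithm — process edges by increasing weight (ties by edge label):
alpha—delta (3): add — endpoints in different components.
alpha—iota (3): add — endpoints in different components.
delta—iota (3): skip — iota and delta already connected.
alpha—zeta (7): add — endpoints in different components.
eta—iota (7): add — endpoints in different components.
iota—mu (9): add — endpoints in different components.
iota—theta (10): add — endpoints in different components.
eta—theta (11): skip — eta and theta already connected.
iota—zeta (11): skip — zeta and iota already connected.
mu—zeta (11): skip — zeta and mu already connected.
gamma—iota (14): add — endpoints in different components.
Edges rejected before the tree was complete: 4.

4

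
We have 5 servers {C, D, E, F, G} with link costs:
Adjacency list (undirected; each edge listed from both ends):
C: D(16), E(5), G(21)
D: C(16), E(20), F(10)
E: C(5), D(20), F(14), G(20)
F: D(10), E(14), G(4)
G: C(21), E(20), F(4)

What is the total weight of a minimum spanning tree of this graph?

33

Prim, starting at F.
Step 1: cheapest edge leaving the tree is F–G (4); add G.
Step 2: cheapest edge leaving the tree is D–F (10); add D.
Step 3: cheapest edge leaving the tree is E–F (14); add E.
Step 4: cheapest edge leaving the tree is C–E (5); add C.
MST edges: F–G, D–F, E–F, C–E; total weight 4+10+14+5 = 33.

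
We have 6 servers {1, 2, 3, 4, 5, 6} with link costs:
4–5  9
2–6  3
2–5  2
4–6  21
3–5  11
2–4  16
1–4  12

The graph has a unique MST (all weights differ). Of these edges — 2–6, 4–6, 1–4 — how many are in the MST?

2

Kruskal's algorithm — process edges by increasing weight (ties by edge label):
2–5 (2): add. Components now {1} {2,5} {3} {4} {6}
2–6 (3): add. Components now {1} {2,5,6} {3} {4}
4–5 (9): add. Components now {1} {2,4,5,6} {3}
3–5 (11): add. Components now {1} {2,3,4,5,6}
1–4 (12): add. Components now {1,2,3,4,5,6}
MST edge set: {2–5, 2–6, 4–5, 3–5, 1–4}.
Of the listed edges, {2–6, 1–4} are in the MST → 2.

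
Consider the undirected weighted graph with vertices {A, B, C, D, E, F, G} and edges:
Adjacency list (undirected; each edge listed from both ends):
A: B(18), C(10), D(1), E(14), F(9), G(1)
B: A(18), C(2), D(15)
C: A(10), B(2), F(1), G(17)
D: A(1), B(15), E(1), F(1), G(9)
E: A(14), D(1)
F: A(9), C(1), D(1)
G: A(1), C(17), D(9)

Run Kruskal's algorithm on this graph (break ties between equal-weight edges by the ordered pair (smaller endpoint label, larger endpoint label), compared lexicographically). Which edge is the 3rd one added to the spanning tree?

Kruskal's algorithm — process edges by increasing weight (ties by edge label):
A D (1): add — endpoints in different components.
A G (1): add — endpoints in different components.
C F (1): add — endpoints in different components.
D E (1): add — endpoints in different components.
D F (1): add — endpoints in different components.
B C (2): add — endpoints in different components.
The 3rd edge added is C F.

C-F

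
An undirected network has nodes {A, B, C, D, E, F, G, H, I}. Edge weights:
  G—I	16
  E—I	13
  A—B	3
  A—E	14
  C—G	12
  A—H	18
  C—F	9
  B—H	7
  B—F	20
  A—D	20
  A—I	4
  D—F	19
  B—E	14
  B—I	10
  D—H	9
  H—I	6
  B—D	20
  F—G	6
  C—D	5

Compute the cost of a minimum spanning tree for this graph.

Grow the tree from B using Prim:
Step 1: cheapest edge leaving the tree is A—B (3); add A.
Step 2: cheapest edge leaving the tree is A—I (4); add I.
Step 3: cheapest edge leaving the tree is H—I (6); add H.
Step 4: cheapest edge leaving the tree is D—H (9); add D.
Step 5: cheapest edge leaving the tree is C—D (5); add C.
Step 6: cheapest edge leaving the tree is C—F (9); add F.
Step 7: cheapest edge leaving the tree is F—G (6); add G.
Step 8: cheapest edge leaving the tree is E—I (13); add E.
MST edges: A—B, A—I, H—I, D—H, C—D, C—F, F—G, E—I; total weight 3+4+6+9+5+9+6+13 = 55.

55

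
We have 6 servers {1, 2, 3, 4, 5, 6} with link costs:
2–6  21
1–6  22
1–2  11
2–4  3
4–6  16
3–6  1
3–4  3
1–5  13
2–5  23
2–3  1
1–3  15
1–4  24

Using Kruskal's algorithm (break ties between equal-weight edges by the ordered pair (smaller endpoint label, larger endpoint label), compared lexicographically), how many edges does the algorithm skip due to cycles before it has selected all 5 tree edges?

Sort edges by weight, then run Kruskal:
2–3 (1): add — endpoints in different components.
3–6 (1): add — endpoints in different components.
2–4 (3): add — endpoints in different components.
3–4 (3): skip — 3 and 4 already connected.
1–2 (11): add — endpoints in different components.
1–5 (13): add — endpoints in different components.
Edges rejected before the tree was complete: 1.

1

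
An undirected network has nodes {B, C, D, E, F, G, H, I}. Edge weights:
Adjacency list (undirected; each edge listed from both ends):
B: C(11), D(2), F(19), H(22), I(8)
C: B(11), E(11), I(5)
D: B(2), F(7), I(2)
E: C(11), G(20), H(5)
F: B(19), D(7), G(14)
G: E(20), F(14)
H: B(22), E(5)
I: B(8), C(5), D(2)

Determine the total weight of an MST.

Prim's algorithm from E:
Step 1: cheapest edge leaving the tree is E H (5); add H.
Step 2: cheapest edge leaving the tree is C E (11); add C.
Step 3: cheapest edge leaving the tree is C I (5); add I.
Step 4: cheapest edge leaving the tree is D I (2); add D.
Step 5: cheapest edge leaving the tree is B D (2); add B.
Step 6: cheapest edge leaving the tree is D F (7); add F.
Step 7: cheapest edge leaving the tree is F G (14); add G.
MST edges: E H, C E, C I, D I, B D, D F, F G; total weight 5+11+5+2+2+7+14 = 46.

46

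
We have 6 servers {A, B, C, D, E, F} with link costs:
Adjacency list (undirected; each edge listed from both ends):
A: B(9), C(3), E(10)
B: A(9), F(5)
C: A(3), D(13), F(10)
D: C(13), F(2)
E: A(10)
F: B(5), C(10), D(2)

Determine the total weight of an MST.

Prim, starting at E.
Step 1: cheapest edge leaving the tree is A–E (10); add A.
Step 2: cheapest edge leaving the tree is A–C (3); add C.
Step 3: cheapest edge leaving the tree is A–B (9); add B.
Step 4: cheapest edge leaving the tree is B–F (5); add F.
Step 5: cheapest edge leaving the tree is D–F (2); add D.
MST edges: A–E, A–C, A–B, B–F, D–F; total weight 10+3+9+5+2 = 29.

29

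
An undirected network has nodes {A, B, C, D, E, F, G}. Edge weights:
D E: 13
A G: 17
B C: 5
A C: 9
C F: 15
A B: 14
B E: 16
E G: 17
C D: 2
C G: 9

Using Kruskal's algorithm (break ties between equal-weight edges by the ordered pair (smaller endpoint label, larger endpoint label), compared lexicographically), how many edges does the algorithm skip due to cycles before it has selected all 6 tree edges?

1

Kruskal's algorithm — process edges by increasing weight (ties by edge label):
C D (2): add. Components now {A} {B} {C,D} {E} {F} {G}
B C (5): add. Components now {A} {B,C,D} {E} {F} {G}
A C (9): add. Components now {A,B,C,D} {E} {F} {G}
C G (9): add. Components now {A,B,C,D,G} {E} {F}
D E (13): add. Components now {A,B,C,D,E,G} {F}
A B (14): skip — A and B already connected.
C F (15): add. Components now {A,B,C,D,E,F,G}
Edges rejected before the tree was complete: 1.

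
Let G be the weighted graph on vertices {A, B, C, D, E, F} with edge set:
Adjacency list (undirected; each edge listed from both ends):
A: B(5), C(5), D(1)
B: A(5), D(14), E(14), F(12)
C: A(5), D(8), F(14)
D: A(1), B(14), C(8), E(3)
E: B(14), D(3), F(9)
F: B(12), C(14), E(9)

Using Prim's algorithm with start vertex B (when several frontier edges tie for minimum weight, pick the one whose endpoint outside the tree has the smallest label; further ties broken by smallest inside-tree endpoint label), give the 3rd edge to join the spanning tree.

Prim, starting at B.
Step 1: cheapest edge leaving the tree is A–B (5); add A.
Step 2: cheapest edge leaving the tree is A–D (1); add D.
Step 3: cheapest edge leaving the tree is D–E (3); add E.
Step 4: cheapest edge leaving the tree is A–C (5); add C.
Step 5: cheapest edge leaving the tree is E–F (9); add F.
The 3rd edge added is D–E.

D-E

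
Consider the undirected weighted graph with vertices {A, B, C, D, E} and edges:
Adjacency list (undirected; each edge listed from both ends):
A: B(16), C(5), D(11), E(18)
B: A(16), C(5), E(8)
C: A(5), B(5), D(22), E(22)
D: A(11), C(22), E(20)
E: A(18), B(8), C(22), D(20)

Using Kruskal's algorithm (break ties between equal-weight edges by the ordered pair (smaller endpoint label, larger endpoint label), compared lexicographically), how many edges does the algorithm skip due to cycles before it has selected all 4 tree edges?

Sort edges by weight, then run Kruskal:
A–C (5): add — endpoints in different components.
B–C (5): add — endpoints in different components.
B–E (8): add — endpoints in different components.
A–D (11): add — endpoints in different components.
Edges rejected before the tree was complete: 0.

0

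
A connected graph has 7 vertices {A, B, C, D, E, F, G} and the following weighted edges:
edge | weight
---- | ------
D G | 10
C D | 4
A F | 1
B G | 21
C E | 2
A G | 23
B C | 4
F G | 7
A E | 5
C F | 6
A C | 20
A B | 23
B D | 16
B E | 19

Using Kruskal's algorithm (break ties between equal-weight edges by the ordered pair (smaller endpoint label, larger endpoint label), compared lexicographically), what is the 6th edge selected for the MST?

Sort edges by weight, then run Kruskal:
A F (1): add — endpoints in different components.
C E (2): add — endpoints in different components.
B C (4): add — endpoints in different components.
C D (4): add — endpoints in different components.
A E (5): add — endpoints in different components.
C F (6): skip — C and F already connected.
F G (7): add — endpoints in different components.
The 6th edge added is F G.

F-G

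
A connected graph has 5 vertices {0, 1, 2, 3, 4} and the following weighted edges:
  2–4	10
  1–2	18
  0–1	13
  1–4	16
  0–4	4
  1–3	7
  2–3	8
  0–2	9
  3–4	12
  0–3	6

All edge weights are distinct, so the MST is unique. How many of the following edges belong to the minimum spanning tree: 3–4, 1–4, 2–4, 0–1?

Kruskal: consider edges lightest-first.
0–4 (4): add. Components now {0,4} {1} {2} {3}
0–3 (6): add. Components now {0,3,4} {1} {2}
1–3 (7): add. Components now {0,1,3,4} {2}
2–3 (8): add. Components now {0,1,2,3,4}
MST edge set: {0–4, 0–3, 1–3, 2–3}.
Of the listed edges, {} are in the MST → 0.

0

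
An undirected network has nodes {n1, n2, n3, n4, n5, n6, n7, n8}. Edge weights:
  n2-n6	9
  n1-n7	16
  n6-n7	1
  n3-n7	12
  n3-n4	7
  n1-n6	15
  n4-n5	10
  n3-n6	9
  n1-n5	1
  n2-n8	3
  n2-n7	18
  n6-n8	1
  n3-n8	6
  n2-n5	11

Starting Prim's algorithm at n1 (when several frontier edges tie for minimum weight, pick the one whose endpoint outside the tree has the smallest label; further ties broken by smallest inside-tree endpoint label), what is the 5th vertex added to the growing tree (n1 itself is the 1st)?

Grow the tree from n1 using Prim:
Step 1: cheapest edge leaving the tree is n1-n5 (1); add n5.
Step 2: cheapest edge leaving the tree is n4-n5 (10); add n4.
Step 3: cheapest edge leaving the tree is n3-n4 (7); add n3.
Step 4: cheapest edge leaving the tree is n3-n8 (6); add n8.
Step 5: cheapest edge leaving the tree is n6-n8 (1); add n6.
Step 6: cheapest edge leaving the tree is n6-n7 (1); add n7.
Step 7: cheapest edge leaving the tree is n2-n8 (3); add n2.
Vertex order: n1, n5, n4, n3, n8, n6, n7, n2. The 5th vertex is n8.

n8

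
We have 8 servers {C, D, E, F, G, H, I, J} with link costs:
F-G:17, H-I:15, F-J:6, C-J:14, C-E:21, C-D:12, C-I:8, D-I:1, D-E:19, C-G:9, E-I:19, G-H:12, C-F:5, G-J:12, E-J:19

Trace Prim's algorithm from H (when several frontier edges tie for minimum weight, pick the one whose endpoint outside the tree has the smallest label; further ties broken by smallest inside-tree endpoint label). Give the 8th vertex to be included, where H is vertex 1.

Prim, starting at H.
Step 1: cheapest edge leaving the tree is G-H (12); add G.
Step 2: cheapest edge leaving the tree is C-G (9); add C.
Step 3: cheapest edge leaving the tree is C-F (5); add F.
Step 4: cheapest edge leaving the tree is F-J (6); add J.
Step 5: cheapest edge leaving the tree is C-I (8); add I.
Step 6: cheapest edge leaving the tree is D-I (1); add D.
Step 7: cheapest edge leaving the tree is D-E (19); add E.
Vertex order: H, G, C, F, J, I, D, E. The 8th vertex is E.

E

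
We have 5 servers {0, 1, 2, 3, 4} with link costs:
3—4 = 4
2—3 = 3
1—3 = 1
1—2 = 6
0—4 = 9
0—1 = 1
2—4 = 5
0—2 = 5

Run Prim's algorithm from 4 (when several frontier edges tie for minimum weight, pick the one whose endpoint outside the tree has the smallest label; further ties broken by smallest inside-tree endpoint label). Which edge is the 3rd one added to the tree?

Prim's algorithm from 4:
Step 1: frontier [3—4 4, 2—4 5, 0—4 9] → take 3—4 (4); add 3.
Step 2: frontier [1—3 1, 2—3 3, 2—4 5, 0—4 9] → take 1—3 (1); add 1.
Step 3: frontier [0—1 1, 1—2 6, 2—3 3, 2—4 5, 0—4 9] → take 0—1 (1); add 0.
Step 4: frontier [0—2 5, 1—2 6, 2—3 3, 2—4 5] → take 2—3 (3); add 2.
The 3rd edge added is 0—1.

0-1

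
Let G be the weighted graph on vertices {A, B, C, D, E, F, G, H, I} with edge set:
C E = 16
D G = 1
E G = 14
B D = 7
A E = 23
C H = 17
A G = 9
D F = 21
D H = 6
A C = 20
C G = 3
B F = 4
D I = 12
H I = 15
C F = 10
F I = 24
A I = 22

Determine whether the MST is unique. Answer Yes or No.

Kruskal's algorithm — process edges by increasing weight (ties by edge label):
D G (1): add — endpoints in different components.
C G (3): add — endpoints in different components.
B F (4): add — endpoints in different components.
D H (6): add — endpoints in different components.
B D (7): add — endpoints in different components.
A G (9): add — endpoints in different components.
C F (10): skip — C and F already connected.
D I (12): add — endpoints in different components.
E G (14): add — endpoints in different components.
Every non-tree edge has weight strictly greater than the heaviest edge on the tree path between its endpoints, so the MST is unique.

Yes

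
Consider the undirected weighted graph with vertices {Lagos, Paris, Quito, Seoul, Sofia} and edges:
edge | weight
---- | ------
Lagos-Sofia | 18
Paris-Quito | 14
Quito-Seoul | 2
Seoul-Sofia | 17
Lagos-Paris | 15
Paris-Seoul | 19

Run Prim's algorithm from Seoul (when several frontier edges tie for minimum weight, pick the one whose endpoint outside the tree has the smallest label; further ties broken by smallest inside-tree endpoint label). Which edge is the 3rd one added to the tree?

Lagos-Paris

Prim, starting at Seoul.
Step 1: cheapest edge leaving the tree is Quito-Seoul (2); add Quito.
Step 2: cheapest edge leaving the tree is Paris-Quito (14); add Paris.
Step 3: cheapest edge leaving the tree is Lagos-Paris (15); add Lagos.
Step 4: cheapest edge leaving the tree is Seoul-Sofia (17); add Sofia.
The 3rd edge added is Lagos-Paris.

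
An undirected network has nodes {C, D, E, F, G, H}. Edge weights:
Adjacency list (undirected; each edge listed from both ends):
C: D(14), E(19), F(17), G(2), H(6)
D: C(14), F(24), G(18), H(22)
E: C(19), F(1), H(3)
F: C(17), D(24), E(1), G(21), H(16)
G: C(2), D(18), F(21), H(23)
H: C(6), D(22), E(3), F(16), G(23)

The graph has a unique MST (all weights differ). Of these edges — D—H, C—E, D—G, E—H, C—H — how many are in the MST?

Kruskal's algorithm — process edges by increasing weight (ties by edge label):
E—F (1): add. Components now {C} {D} {E,F} {G} {H}
C—G (2): add. Components now {C,G} {D} {E,F} {H}
E—H (3): add. Components now {C,G} {D} {E,F,H}
C—H (6): add. Components now {C,E,F,G,H} {D}
C—D (14): add. Components now {C,D,E,F,G,H}
MST edge set: {E—F, C—G, E—H, C—H, C—D}.
Of the listed edges, {E—H, C—H} are in the MST → 2.

2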